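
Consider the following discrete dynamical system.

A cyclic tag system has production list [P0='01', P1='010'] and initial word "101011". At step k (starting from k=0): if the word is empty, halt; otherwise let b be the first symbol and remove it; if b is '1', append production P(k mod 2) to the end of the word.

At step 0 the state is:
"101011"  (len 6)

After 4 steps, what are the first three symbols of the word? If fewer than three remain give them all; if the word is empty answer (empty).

110

[0] "101011"  (len 6)
[1] "0101101"  (len 7)
[2] "101101"  (len 6)
[3] "0110101"  (len 7)
[4] "110101"  (len 6)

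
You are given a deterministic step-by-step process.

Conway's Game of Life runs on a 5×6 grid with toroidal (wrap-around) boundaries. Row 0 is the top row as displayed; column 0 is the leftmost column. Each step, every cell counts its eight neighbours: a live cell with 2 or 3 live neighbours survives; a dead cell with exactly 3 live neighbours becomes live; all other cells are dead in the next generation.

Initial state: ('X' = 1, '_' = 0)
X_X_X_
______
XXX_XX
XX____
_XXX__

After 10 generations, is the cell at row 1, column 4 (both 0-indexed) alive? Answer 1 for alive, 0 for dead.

[0] X_X_X_
______
XXX_XX
XX____
_XXX__
[1] __X___
__X_X_
__X__X
____X_
___X_X
[2] __X_X_
_XX___
____XX
___XXX
___XX_
[3] _XX_X_
_XX_XX
X_X__X
______
__X___
[4] X___XX
____X_
X_XXXX
_X____
_XXX__
[5] XXX_XX
_X____
XXXXXX
_____X
_XXXXX
[6] ______
______
_XXXXX
______
______
[7] ______
__XXX_
__XXX_
__XXX_
______
[8] ___X__
__X_X_
_X___X
__X_X_
___X__
[9] __XXX_
__XXX_
_XX_XX
__XXX_
__XXX_
[10] _X___X
______
_X___X
______
_X___X

0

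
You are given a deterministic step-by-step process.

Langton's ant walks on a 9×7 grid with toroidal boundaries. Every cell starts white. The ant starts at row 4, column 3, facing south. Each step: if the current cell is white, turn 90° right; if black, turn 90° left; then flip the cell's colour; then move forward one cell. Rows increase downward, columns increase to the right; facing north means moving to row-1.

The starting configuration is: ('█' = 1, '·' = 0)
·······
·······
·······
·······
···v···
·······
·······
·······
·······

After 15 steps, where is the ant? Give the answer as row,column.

3,3

k=0  ·······
·······
·······
·······
···v···
·······
·······
·······
·······
k=1  ·······
·······
·······
·······
··<█···
·······
·······
·······
·······
k=2  ·······
·······
·······
··^····
··██···
·······
·······
·······
·······
k=3  ·······
·······
·······
··█>···
··██···
·······
·······
·······
·······
k=4  ·······
·······
·······
··██···
··█v···
·······
·······
·······
·······
k=5  ·······
·······
·······
··██···
··█·>··
·······
·······
·······
·······
k=6  ·······
·······
·······
··██···
··█·█··
····v··
·······
·······
·······
k=7  ·······
·······
·······
··██···
··█·█··
···<█··
·······
·······
·······
k=8  ·······
·······
·······
··██···
··█^█··
···██··
·······
·······
·······
k=9  ·······
·······
·······
··██···
··██>··
···██··
·······
·······
·······
k=10  ·······
·······
·······
··██^··
··██···
···██··
·······
·······
·······
k=11  ·······
·······
·······
··███>·
··██···
···██··
·······
·······
·······
k=12  ·······
·······
·······
··████·
··██·v·
···██··
·······
·······
·······
k=13  ·······
·······
·······
··████·
··██<█·
···██··
·······
·······
·······
k=14  ·······
·······
·······
··██^█·
··████·
···██··
·······
·······
·······
k=15  ·······
·······
·······
··█<·█·
··████·
···██··
·······
·······
·······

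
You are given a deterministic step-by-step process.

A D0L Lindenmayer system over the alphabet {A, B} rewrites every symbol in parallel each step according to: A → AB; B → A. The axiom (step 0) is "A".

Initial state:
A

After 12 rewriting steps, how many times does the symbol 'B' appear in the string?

144

step 0: A
step 1: AB
step 2: ABA
step 3: ABAAB
step 4: ABAABABA
step 5: ABAABABAABAAB
step 6: ABAABABAABAABABAABABA
step 7: ABAABABAABAABABAABABAABAABABAABAAB
step 8: ABAABABAABAABABAABABAABAABABAABAABABAABABAABAABABAABABA
step 9: ABAABABAABAABABAABABAABAABABAABAABABAABABAABAABABAABABAABAABABAABAABABAABABAABAABABAABAAB
step 10: ABAABABAABAABABAABABAABAABABAABAABABAABABAABAABABAABABAABA…AABABAABABAABAABABAABABAABAABABAABAABABAABABAABAABABAABABA  (len 144)
step 11: ABAABABAABAABABAABABAABAABABAABAABABAABABAABAABABAABABAABA…AABABAABABAABAABABAABABAABAABABAABAABABAABABAABAABABAABAAB  (len 233)
step 12: ABAABABAABAABABAABABAABAABABAABAABABAABABAABAABABAABABAABA…AABABAABABAABAABABAABABAABAABABAABAABABAABABAABAABABAABABA  (len 377)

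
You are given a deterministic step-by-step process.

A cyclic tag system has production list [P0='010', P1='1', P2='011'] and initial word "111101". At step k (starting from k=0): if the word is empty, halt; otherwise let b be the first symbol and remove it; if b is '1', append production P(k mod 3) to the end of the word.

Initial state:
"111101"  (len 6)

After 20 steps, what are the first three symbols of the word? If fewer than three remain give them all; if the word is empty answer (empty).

010

t=0: "111101"  (len 6)
t=1: "11101010"  (len 8)
t=2: "11010101"  (len 8)
t=3: "1010101011"  (len 10)
t=4: "010101011010"  (len 12)
t=5: "10101011010"  (len 11)
t=6: "0101011010011"  (len 13)
t=7: "101011010011"  (len 12)
t=8: "010110100111"  (len 12)
t=9: "10110100111"  (len 11)
t=10: "0110100111010"  (len 13)
t=11: "110100111010"  (len 12)
t=12: "10100111010011"  (len 14)
t=13: "0100111010011010"  (len 16)
t=14: "100111010011010"  (len 15)
t=15: "00111010011010011"  (len 17)
t=16: "0111010011010011"  (len 16)
t=17: "111010011010011"  (len 15)
t=18: "11010011010011011"  (len 17)
t=19: "1010011010011011010"  (len 19)
t=20: "0100110100110110101"  (len 19)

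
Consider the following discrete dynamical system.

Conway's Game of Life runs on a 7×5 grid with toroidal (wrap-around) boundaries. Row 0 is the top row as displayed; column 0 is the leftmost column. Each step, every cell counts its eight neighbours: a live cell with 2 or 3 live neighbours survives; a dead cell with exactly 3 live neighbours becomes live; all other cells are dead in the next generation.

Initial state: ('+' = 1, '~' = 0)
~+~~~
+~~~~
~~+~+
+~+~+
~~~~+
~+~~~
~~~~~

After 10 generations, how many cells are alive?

11

[0] ~+~~~
+~~~~
~~+~+
+~+~+
~~~~+
~+~~~
~~~~~
[1] ~~~~~
++~~~
~~~~+
++~~+
~+~++
~~~~~
~~~~~
[2] ~~~~~
+~~~~
~~~~+
~++~~
~++++
~~~~~
~~~~~
[3] ~~~~~
~~~~~
++~~~
~+~~+
++~+~
~~++~
~~~~~
[4] ~~~~~
~~~~~
++~~~
~~~~+
++~+~
~++++
~~~~~
[5] ~~~~~
~~~~~
+~~~~
~~+~+
~+~~~
~+~++
~~++~
[6] ~~~~~
~~~~~
~~~~~
++~~~
~+~~+
++~++
~~+++
[7] ~~~+~
~~~~~
~~~~~
++~~~
~~~+~
~+~~~
~++~~
[8] ~~+~~
~~~~~
~~~~~
~~~~~
+++~~
~+~~~
~++~~
[9] ~++~~
~~~~~
~~~~~
~+~~~
+++~~
~~~~~
~++~~
[10] ~++~~
~~~~~
~~~~~
+++~~
+++~~
+~~~~
~++~~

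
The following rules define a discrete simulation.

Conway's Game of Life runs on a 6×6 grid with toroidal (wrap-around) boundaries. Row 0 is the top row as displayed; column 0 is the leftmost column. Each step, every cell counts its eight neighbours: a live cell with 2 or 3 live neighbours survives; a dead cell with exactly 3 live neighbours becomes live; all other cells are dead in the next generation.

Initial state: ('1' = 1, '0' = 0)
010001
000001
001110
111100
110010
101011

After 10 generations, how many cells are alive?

t=0: 010001
000001
001110
111100
110010
101011
t=1: 010000
101101
100011
100000
000010
001110
t=2: 110001
001100
000110
100010
000011
001110
t=3: 110001
111101
001011
000000
000000
011100
t=4: 000001
000100
001011
000000
001000
011000
t=5: 001000
000101
000110
000100
011000
011000
t=6: 011100
001100
001100
000110
010100
000100
t=7: 010010
000010
000000
000010
000100
010110
t=8: 001011
000000
000000
000000
001100
000110
t=9: 000011
000000
000000
000000
001110
000001
t=10: 000011
000000
000000
000100
000110
000001

6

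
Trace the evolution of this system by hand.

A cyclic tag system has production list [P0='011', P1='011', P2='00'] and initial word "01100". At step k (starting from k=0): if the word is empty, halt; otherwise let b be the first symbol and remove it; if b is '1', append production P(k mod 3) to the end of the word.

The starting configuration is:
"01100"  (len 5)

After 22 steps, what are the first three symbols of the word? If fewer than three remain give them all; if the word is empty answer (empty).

gen 0: "01100"  (len 5)
gen 1: "1100"  (len 4)
gen 2: "100011"  (len 6)
gen 3: "0001100"  (len 7)
gen 4: "001100"  (len 6)
gen 5: "01100"  (len 5)
gen 6: "1100"  (len 4)
gen 7: "100011"  (len 6)
gen 8: "00011011"  (len 8)
gen 9: "0011011"  (len 7)
gen 10: "011011"  (len 6)
gen 11: "11011"  (len 5)
gen 12: "101100"  (len 6)
gen 13: "01100011"  (len 8)
gen 14: "1100011"  (len 7)
gen 15: "10001100"  (len 8)
gen 16: "0001100011"  (len 10)
gen 17: "001100011"  (len 9)
gen 18: "01100011"  (len 8)
gen 19: "1100011"  (len 7)
gen 20: "100011011"  (len 9)
gen 21: "0001101100"  (len 10)
gen 22: "001101100"  (len 9)

001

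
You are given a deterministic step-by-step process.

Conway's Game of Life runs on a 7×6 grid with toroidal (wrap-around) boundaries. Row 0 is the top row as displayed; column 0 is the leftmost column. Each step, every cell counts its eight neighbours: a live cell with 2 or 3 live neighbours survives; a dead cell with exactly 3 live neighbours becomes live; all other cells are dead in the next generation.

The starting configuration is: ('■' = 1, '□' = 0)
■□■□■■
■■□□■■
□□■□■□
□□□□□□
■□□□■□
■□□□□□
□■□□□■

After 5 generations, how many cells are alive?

k=0  ■□■□■■
■■□□■■
□□■□■□
□□□□□□
■□□□■□
■□□□□□
□■□□□■
k=1  □□■■□□
□□■□□□
■■□■■□
□□□■□■
□□□□□■
■■□□□□
□■□□■□
k=2  □■■■□□
□□□□■□
■■□■■■
□□■■□■
□□□□■■
■■□□□■
■■□■□□
k=3  ■■□■■□
□□□□□□
■■□□□□
□■■□□□
□■■■□□
□■■□□□
□□□■■■
k=4  ■□■■□□
□□■□□■
■■■□□□
□□□■□□
■□□■□□
■■□□□□
□□□□□■
k=5  ■■■■■■
□□□□□■
■■■■□□
■□□■□□
■■■□□□
■■□□□■
□□■□□■

21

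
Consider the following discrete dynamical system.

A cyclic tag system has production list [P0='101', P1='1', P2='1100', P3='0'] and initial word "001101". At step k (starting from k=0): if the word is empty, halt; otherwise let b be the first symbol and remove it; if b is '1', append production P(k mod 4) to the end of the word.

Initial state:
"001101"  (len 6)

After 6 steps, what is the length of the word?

[0] "001101"  (len 6)
[1] "01101"  (len 5)
[2] "1101"  (len 4)
[3] "1011100"  (len 7)
[4] "0111000"  (len 7)
[5] "111000"  (len 6)
[6] "110001"  (len 6)

6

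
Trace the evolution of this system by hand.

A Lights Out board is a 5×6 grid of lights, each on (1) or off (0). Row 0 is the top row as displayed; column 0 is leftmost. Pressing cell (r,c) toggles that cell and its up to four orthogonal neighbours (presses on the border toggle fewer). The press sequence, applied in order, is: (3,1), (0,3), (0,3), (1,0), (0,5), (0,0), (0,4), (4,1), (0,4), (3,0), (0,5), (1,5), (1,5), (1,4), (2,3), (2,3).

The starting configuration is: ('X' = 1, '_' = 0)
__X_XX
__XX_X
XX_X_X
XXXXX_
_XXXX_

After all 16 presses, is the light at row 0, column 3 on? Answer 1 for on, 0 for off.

gen 0: __X_XX
__XX_X
XX_X_X
XXXXX_
_XXXX_
gen 1: __X_XX
__XX_X
X__X_X
___XX_
__XXX_
gen 2: ___X_X
__X__X
X__X_X
___XX_
__XXX_
gen 3: __X_XX
__XX_X
X__X_X
___XX_
__XXX_
gen 4: X_X_XX
XXXX_X
___X_X
___XX_
__XXX_
gen 5: X_X___
XXXX__
___X_X
___XX_
__XXX_
gen 6: _XX___
_XXX__
___X_X
___XX_
__XXX_
gen 7: _XXXXX
_XXXX_
___X_X
___XX_
__XXX_
gen 8: _XXXXX
_XXXX_
___X_X
_X_XX_
XX_XX_
gen 9: _XX___
_XXX__
___X_X
_X_XX_
XX_XX_
gen 10: _XX___
_XXX__
X__X_X
X__XX_
_X_XX_
gen 11: _XX_XX
_XXX_X
X__X_X
X__XX_
_X_XX_
gen 12: _XX_X_
_XXXX_
X__X__
X__XX_
_X_XX_
gen 13: _XX_XX
_XXX_X
X__X_X
X__XX_
_X_XX_
gen 14: _XX__X
_XX_X_
X__XXX
X__XX_
_X_XX_
gen 15: _XX__X
_XXXX_
X_X__X
X___X_
_X_XX_
gen 16: _XX__X
_XX_X_
X__XXX
X__XX_
_X_XX_

0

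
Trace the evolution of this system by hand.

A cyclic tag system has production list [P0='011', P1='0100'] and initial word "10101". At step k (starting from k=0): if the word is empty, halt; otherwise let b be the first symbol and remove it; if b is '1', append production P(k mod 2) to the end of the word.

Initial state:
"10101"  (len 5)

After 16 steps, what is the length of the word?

step 0: "10101"  (len 5)
step 1: "0101011"  (len 7)
step 2: "101011"  (len 6)
step 3: "01011011"  (len 8)
step 4: "1011011"  (len 7)
step 5: "011011011"  (len 9)
step 6: "11011011"  (len 8)
step 7: "1011011011"  (len 10)
step 8: "0110110110100"  (len 13)
step 9: "110110110100"  (len 12)
step 10: "101101101000100"  (len 15)
step 11: "01101101000100011"  (len 17)
step 12: "1101101000100011"  (len 16)
step 13: "101101000100011011"  (len 18)
step 14: "011010001000110110100"  (len 21)
step 15: "11010001000110110100"  (len 20)
step 16: "10100010001101101000100"  (len 23)

23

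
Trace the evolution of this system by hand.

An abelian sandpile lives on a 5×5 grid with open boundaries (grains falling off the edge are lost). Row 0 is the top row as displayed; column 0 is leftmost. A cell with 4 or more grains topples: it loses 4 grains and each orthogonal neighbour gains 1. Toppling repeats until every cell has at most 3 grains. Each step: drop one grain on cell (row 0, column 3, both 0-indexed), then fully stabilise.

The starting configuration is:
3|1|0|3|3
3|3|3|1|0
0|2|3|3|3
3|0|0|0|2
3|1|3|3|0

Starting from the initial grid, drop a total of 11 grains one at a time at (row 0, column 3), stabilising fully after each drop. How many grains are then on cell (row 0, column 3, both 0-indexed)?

1

[0] 3|1|0|3|3
3|3|3|1|0
0|2|3|3|3
3|0|0|0|2
3|1|3|3|0
[1] 3|1|1|1|0
3|3|3|2|1
0|2|3|3|3
3|0|0|0|2
3|1|3|3|0
[2] 3|1|1|2|0
3|3|3|2|1
0|2|3|3|3
3|0|0|0|2
3|1|3|3|0
[3] 3|1|1|3|0
3|3|3|2|1
0|2|3|3|3
3|0|0|0|2
3|1|3|3|0
[4] 3|1|2|0|1
3|3|3|3|1
0|2|3|3|3
3|0|0|0|2
3|1|3|3|0
[5] 3|1|2|1|1
3|3|3|3|1
0|2|3|3|3
3|0|0|0|2
3|1|3|3|0
[6] 3|1|2|2|1
3|3|3|3|1
0|2|3|3|3
3|0|0|0|2
3|1|3|3|0
[7] 3|1|2|3|1
3|3|3|3|1
0|2|3|3|3
3|0|0|0|2
3|1|3|3|0
[8] 1|0|1|2|2
1|3|3|2|3
2|0|2|2|0
3|1|1|1|3
3|1|3|3|0
[9] 1|0|1|3|2
1|3|3|2|3
2|0|2|2|0
3|1|1|1|3
3|1|3|3|0
[10] 1|0|2|0|3
1|3|3|3|3
2|0|2|2|0
3|1|1|1|3
3|1|3|3|0
[11] 1|0|2|1|3
1|3|3|3|3
2|0|2|2|0
3|1|1|1|3
3|1|3|3|0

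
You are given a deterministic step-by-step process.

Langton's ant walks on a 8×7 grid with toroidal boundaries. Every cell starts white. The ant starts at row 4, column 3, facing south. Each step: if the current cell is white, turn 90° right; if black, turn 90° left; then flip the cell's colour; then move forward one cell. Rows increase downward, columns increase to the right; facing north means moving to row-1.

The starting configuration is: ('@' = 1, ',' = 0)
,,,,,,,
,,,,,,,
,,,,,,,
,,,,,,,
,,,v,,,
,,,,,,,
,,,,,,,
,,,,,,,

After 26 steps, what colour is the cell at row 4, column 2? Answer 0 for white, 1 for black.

step 0: ,,,,,,,
,,,,,,,
,,,,,,,
,,,,,,,
,,,v,,,
,,,,,,,
,,,,,,,
,,,,,,,
step 1: ,,,,,,,
,,,,,,,
,,,,,,,
,,,,,,,
,,<@,,,
,,,,,,,
,,,,,,,
,,,,,,,
step 2: ,,,,,,,
,,,,,,,
,,,,,,,
,,^,,,,
,,@@,,,
,,,,,,,
,,,,,,,
,,,,,,,
step 3: ,,,,,,,
,,,,,,,
,,,,,,,
,,@>,,,
,,@@,,,
,,,,,,,
,,,,,,,
,,,,,,,
step 4: ,,,,,,,
,,,,,,,
,,,,,,,
,,@@,,,
,,@v,,,
,,,,,,,
,,,,,,,
,,,,,,,
step 5: ,,,,,,,
,,,,,,,
,,,,,,,
,,@@,,,
,,@,>,,
,,,,,,,
,,,,,,,
,,,,,,,
step 6: ,,,,,,,
,,,,,,,
,,,,,,,
,,@@,,,
,,@,@,,
,,,,v,,
,,,,,,,
,,,,,,,
step 7: ,,,,,,,
,,,,,,,
,,,,,,,
,,@@,,,
,,@,@,,
,,,<@,,
,,,,,,,
,,,,,,,
step 8: ,,,,,,,
,,,,,,,
,,,,,,,
,,@@,,,
,,@^@,,
,,,@@,,
,,,,,,,
,,,,,,,
step 9: ,,,,,,,
,,,,,,,
,,,,,,,
,,@@,,,
,,@@>,,
,,,@@,,
,,,,,,,
,,,,,,,
step 10: ,,,,,,,
,,,,,,,
,,,,,,,
,,@@^,,
,,@@,,,
,,,@@,,
,,,,,,,
,,,,,,,
step 11: ,,,,,,,
,,,,,,,
,,,,,,,
,,@@@>,
,,@@,,,
,,,@@,,
,,,,,,,
,,,,,,,
step 12: ,,,,,,,
,,,,,,,
,,,,,,,
,,@@@@,
,,@@,v,
,,,@@,,
,,,,,,,
,,,,,,,
step 13: ,,,,,,,
,,,,,,,
,,,,,,,
,,@@@@,
,,@@<@,
,,,@@,,
,,,,,,,
,,,,,,,
step 14: ,,,,,,,
,,,,,,,
,,,,,,,
,,@@^@,
,,@@@@,
,,,@@,,
,,,,,,,
,,,,,,,
step 15: ,,,,,,,
,,,,,,,
,,,,,,,
,,@<,@,
,,@@@@,
,,,@@,,
,,,,,,,
,,,,,,,
step 16: ,,,,,,,
,,,,,,,
,,,,,,,
,,@,,@,
,,@v@@,
,,,@@,,
,,,,,,,
,,,,,,,
step 17: ,,,,,,,
,,,,,,,
,,,,,,,
,,@,,@,
,,@,>@,
,,,@@,,
,,,,,,,
,,,,,,,
step 18: ,,,,,,,
,,,,,,,
,,,,,,,
,,@,^@,
,,@,,@,
,,,@@,,
,,,,,,,
,,,,,,,
step 19: ,,,,,,,
,,,,,,,
,,,,,,,
,,@,@>,
,,@,,@,
,,,@@,,
,,,,,,,
,,,,,,,
step 20: ,,,,,,,
,,,,,,,
,,,,,^,
,,@,@,,
,,@,,@,
,,,@@,,
,,,,,,,
,,,,,,,
step 21: ,,,,,,,
,,,,,,,
,,,,,@>
,,@,@,,
,,@,,@,
,,,@@,,
,,,,,,,
,,,,,,,
step 22: ,,,,,,,
,,,,,,,
,,,,,@@
,,@,@,v
,,@,,@,
,,,@@,,
,,,,,,,
,,,,,,,
step 23: ,,,,,,,
,,,,,,,
,,,,,@@
,,@,@<@
,,@,,@,
,,,@@,,
,,,,,,,
,,,,,,,
step 24: ,,,,,,,
,,,,,,,
,,,,,^@
,,@,@@@
,,@,,@,
,,,@@,,
,,,,,,,
,,,,,,,
step 25: ,,,,,,,
,,,,,,,
,,,,<,@
,,@,@@@
,,@,,@,
,,,@@,,
,,,,,,,
,,,,,,,
step 26: ,,,,,,,
,,,,^,,
,,,,@,@
,,@,@@@
,,@,,@,
,,,@@,,
,,,,,,,
,,,,,,,

1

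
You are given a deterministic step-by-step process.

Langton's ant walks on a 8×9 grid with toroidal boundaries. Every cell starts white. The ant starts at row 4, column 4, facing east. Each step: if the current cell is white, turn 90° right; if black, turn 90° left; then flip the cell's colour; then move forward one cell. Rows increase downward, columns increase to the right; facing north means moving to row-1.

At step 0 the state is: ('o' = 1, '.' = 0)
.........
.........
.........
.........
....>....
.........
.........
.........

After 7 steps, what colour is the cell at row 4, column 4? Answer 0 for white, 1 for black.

0

step 0: .........
.........
.........
.........
....>....
.........
.........
.........
step 1: .........
.........
.........
.........
....o....
....v....
.........
.........
step 2: .........
.........
.........
.........
....o....
...<o....
.........
.........
step 3: .........
.........
.........
.........
...^o....
...oo....
.........
.........
step 4: .........
.........
.........
.........
...o>....
...oo....
.........
.........
step 5: .........
.........
.........
....^....
...o.....
...oo....
.........
.........
step 6: .........
.........
.........
....o>...
...o.....
...oo....
.........
.........
step 7: .........
.........
.........
....oo...
...o.v...
...oo....
.........
.........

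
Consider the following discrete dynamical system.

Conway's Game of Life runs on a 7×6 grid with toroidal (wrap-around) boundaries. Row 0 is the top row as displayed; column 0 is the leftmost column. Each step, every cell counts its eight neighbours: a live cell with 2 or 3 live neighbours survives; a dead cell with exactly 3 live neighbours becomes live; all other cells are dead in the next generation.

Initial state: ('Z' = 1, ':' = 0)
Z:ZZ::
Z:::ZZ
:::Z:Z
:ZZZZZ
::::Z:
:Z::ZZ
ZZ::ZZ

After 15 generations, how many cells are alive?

11

[0] Z:ZZ::
Z:::ZZ
:::Z:Z
:ZZZZZ
::::Z:
:Z::ZZ
ZZ::ZZ
[1] ::ZZ::
ZZZ:::
:Z::::
Z:Z::Z
:Z::::
:Z:Z::
::::::
[2] ::ZZ::
Z::Z::
:::::Z
Z:Z:::
:Z::::
::Z:::
:::Z::
[3] ::ZZZ:
::ZZZ:
ZZ:::Z
ZZ::::
:ZZ:::
::Z:::
:::Z::
[4] ::::::
Z:::::
:::ZZZ
:::::Z
Z:Z:::
:ZZZ::
::::Z:
[5] ::::::
::::ZZ
Z:::ZZ
Z::Z:Z
Z:ZZ::
:ZZZ::
::ZZ::
[6] :::ZZ:
Z:::Z:
:::Z::
::ZZ::
Z::::Z
::::Z:
:Z:Z::
[7] ::ZZZZ
::::ZZ
::ZZZ:
::ZZZ:
:::ZZZ
Z:::ZZ
::ZZ::
[8] ::Z::Z
::::::
::Z:::
::::::
Z:Z:::
Z:Z:::
ZZZ:::
[9] Z:Z:::
::::::
::::::
:Z::::
::::::
Z:ZZ:Z
Z:ZZ:Z
[10] Z:ZZ:Z
::::::
::::::
::::::
ZZZ:::
Z:ZZ:Z
::::::
[11] ::::::
::::::
::::::
:Z::::
Z:ZZ:Z
Z:ZZ:Z
::::::
[12] ::::::
::::::
::::::
ZZZ:::
:::Z:Z
Z:ZZ:Z
::::::
[13] ::::::
::::::
:Z::::
ZZZ:::
:::Z:Z
Z:ZZ:Z
::::::
[14] ::::::
::::::
ZZZ:::
ZZZ:::
:::Z:Z
Z:ZZ:Z
::::::
[15] ::::::
:Z::::
Z:Z:::
:::Z:Z
:::Z:Z
Z:ZZ:Z
::::::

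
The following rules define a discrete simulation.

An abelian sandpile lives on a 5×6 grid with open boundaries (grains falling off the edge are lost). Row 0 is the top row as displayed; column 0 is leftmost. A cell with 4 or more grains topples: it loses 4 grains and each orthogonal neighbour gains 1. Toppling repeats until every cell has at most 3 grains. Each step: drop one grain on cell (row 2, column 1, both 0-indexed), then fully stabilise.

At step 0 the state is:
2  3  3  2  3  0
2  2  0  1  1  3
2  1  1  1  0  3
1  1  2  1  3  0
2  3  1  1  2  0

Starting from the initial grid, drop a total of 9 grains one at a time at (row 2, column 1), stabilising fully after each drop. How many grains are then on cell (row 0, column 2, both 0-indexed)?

0

0) 2  3  3  2  3  0
2  2  0  1  1  3
2  1  1  1  0  3
1  1  2  1  3  0
2  3  1  1  2  0
1) 2  3  3  2  3  0
2  2  0  1  1  3
2  2  1  1  0  3
1  1  2  1  3  0
2  3  1  1  2  0
2) 2  3  3  2  3  0
2  2  0  1  1  3
2  3  1  1  0  3
1  1  2  1  3  0
2  3  1  1  2  0
3) 2  3  3  2  3  0
2  3  0  1  1  3
3  0  2  1  0  3
1  2  2  1  3  0
2  3  1  1  2  0
4) 2  3  3  2  3  0
2  3  0  1  1  3
3  1  2  1  0  3
1  2  2  1  3  0
2  3  1  1  2  0
5) 2  3  3  2  3  0
2  3  0  1  1  3
3  2  2  1  0  3
1  2  2  1  3  0
2  3  1  1  2  0
6) 2  3  3  2  3  0
2  3  0  1  1  3
3  3  2  1  0  3
1  2  2  1  3  0
2  3  1  1  2  0
7) 0  2  0  3  3  0
1  2  2  1  1  3
1  2  3  1  0  3
2  3  2  1  3  0
2  3  1  1  2  0
8) 0  2  0  3  3  0
1  2  2  1  1  3
1  3  3  1  0  3
2  3  2  1  3  0
2  3  1  1  2  0
9) 0  2  0  3  3  0
1  3  3  1  1  3
2  2  1  2  0  3
3  2  0  2  3  0
3  0  3  1  2  0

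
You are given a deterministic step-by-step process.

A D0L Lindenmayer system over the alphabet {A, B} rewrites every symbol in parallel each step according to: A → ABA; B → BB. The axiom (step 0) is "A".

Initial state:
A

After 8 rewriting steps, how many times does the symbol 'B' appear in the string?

1024

k=0  A
k=1  ABA
k=2  ABABBABA
k=3  ABABBABABBBBABABBABA
k=4  ABABBABABBBBABABBABABBBBBBBBABABBABABBBBABABBABA
k=5  ABABBABABBBBABABBABABBBBBBBBABABBABABBBBABABBABABBBBBBBBBBBBBBBBABABBABABBBBABABBABABBBBBBBBABABBABABBBBABABBABA
k=6  ABABBABABBBBABABBABABBBBBBBBABABBABABBBBABABBABABBBBBBBBBB…BBBBBBBBBBABABBABABBBBABABBABABBBBBBBBABABBABABBBBABABBABA  (len 256)
k=7  ABABBABABBBBABABBABABBBBBBBBABABBABABBBBABABBABABBBBBBBBBB…BBBBBBBBBBABABBABABBBBABABBABABBBBBBBBABABBABABBBBABABBABA  (len 576)
k=8  ABABBABABBBBABABBABABBBBBBBBABABBABABBBBABABBABABBBBBBBBBB…BBBBBBBBBBABABBABABBBBABABBABABBBBBBBBABABBABABBBBABABBABA  (len 1280)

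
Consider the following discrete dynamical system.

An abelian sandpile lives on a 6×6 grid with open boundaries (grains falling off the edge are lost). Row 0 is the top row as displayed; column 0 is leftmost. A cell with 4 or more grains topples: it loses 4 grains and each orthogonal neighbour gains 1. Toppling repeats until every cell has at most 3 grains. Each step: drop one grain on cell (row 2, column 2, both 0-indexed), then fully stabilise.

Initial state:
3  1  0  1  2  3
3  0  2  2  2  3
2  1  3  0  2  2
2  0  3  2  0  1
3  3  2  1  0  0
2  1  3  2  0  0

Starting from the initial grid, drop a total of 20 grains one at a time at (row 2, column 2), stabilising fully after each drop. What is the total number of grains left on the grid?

58

0) 3  1  0  1  2  3
3  0  2  2  2  3
2  1  3  0  2  2
2  0  3  2  0  1
3  3  2  1  0  0
2  1  3  2  0  0
1) 3  1  0  1  2  3
3  0  3  2  2  3
2  2  1  1  2  2
2  1  0  3  0  1
3  3  3  1  0  0
2  1  3  2  0  0
2) 3  1  0  1  2  3
3  0  3  2  2  3
2  2  2  1  2  2
2  1  0  3  0  1
3  3  3  1  0  0
2  1  3  2  0  0
3) 3  1  0  1  2  3
3  0  3  2  2  3
2  2  3  1  2  2
2  1  0  3  0  1
3  3  3  1  0  0
2  1  3  2  0  0
4) 3  1  1  1  2  3
3  1  0  3  2  3
2  3  1  2  2  2
2  1  1  3  0  1
3  3  3  1  0  0
2  1  3  2  0  0
5) 3  1  1  1  2  3
3  1  0  3  2  3
2  3  2  2  2  2
2  1  1  3  0  1
3  3  3  1  0  0
2  1  3  2  0  0
6) 3  1  1  1  2  3
3  1  0  3  2  3
2  3  3  2  2  2
2  1  1  3  0  1
3  3  3  1  0  0
2  1  3  2  0  0
7) 3  1  1  1  2  3
3  2  1  3  2  3
3  0  1  3  2  2
2  2  2  3  0  1
3  3  3  1  0  0
2  1  3  2  0  0
8) 3  1  1  1  2  3
3  2  1  3  2  3
3  0  2  3  2  2
2  2  2  3  0  1
3  3  3  1  0  0
2  1  3  2  0  0
9) 3  1  1  1  2  3
3  2  1  3  2  3
3  0  3  3  2  2
2  2  2  3  0  1
3  3  3  1  0  0
2  1  3  2  0  0
10) 0  2  1  2  2  3
1  3  3  0  3  3
1  3  2  2  3  2
1  1  2  1  1  1
1  2  2  3  0  0
3  3  0  3  0  0
11) 0  2  1  2  2  3
1  3  3  0  3  3
1  3  3  2  3  2
1  1  2  1  1  1
1  2  2  3  0  0
3  3  0  3  0  0
12) 0  3  2  2  2  3
2  1  1  1  3  3
2  1  2  3  3  2
1  2  3  1  1  1
1  2  2  3  0  0
3  3  0  3  0  0
13) 0  3  2  2  2  3
2  1  1  1  3  3
2  1  3  3  3  2
1  2  3  1  1  1
1  2  2  3  0  0
3  3  0  3  0  0
14) 0  3  2  3  0  1
2  1  2  3  2  2
2  2  2  1  2  0
1  3  0  3  2  2
1  2  3  3  0  0
3  3  0  3  0  0
15) 0  3  2  3  0  1
2  1  2  3  2  2
2  2  3  1  2  0
1  3  0  3  2  2
1  2  3  3  0  0
3  3  0  3  0  0
16) 0  3  2  3  0  1
2  1  3  3  2  2
2  3  0  2  2  0
1  3  1  3  2  2
1  2  3  3  0  0
3  3  0  3  0  0
17) 0  3  2  3  0  1
2  1  3  3  2  2
2  3  1  2  2  0
1  3  1  3  2  2
1  2  3  3  0  0
3  3  0  3  0  0
18) 0  3  2  3  0  1
2  1  3  3  2  2
2  3  2  2  2  0
1  3  1  3  2  2
1  2  3  3  0  0
3  3  0  3  0  0
19) 0  3  2  3  0  1
2  1  3  3  2  2
2  3  3  2  2  0
1  3  1  3  2  2
1  2  3  3  0  0
3  3  0  3  0  0
20) 1  1  2  1  1  1
3  1  0  3  3  2
3  3  1  2  3  0
2  2  2  2  3  2
3  1  2  2  1  0
0  1  3  0  1  0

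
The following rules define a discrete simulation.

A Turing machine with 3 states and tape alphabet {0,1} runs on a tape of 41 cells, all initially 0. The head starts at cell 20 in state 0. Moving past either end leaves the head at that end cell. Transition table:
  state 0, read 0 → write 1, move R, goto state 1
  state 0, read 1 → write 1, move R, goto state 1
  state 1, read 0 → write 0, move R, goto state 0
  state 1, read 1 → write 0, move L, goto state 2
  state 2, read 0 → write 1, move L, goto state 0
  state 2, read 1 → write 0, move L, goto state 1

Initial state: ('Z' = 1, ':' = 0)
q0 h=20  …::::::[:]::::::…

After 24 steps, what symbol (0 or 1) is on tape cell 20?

[0] q0 h=20  …::::::[:]::::::…
[1] q1 h=21  …:::::Z[:]::::::…
[2] q0 h=22  …::::Z:[:]::::::…
[3] q1 h=23  …:::Z:Z[:]::::::…
[4] q0 h=24  …::Z:Z:[:]::::::…
[5] q1 h=25  …:Z:Z:Z[:]::::::…
[6] q0 h=26  …Z:Z:Z:[:]::::::…
[7] q1 h=27  …:Z:Z:Z[:]::::::…
[8] q0 h=28  …Z:Z:Z:[:]::::::…
[9] q1 h=29  …:Z:Z:Z[:]::::::…
[10] q0 h=30  …Z:Z:Z:[:]::::::…
[11] q1 h=31  …:Z:Z:Z[:]::::::…
[12] q0 h=32  …Z:Z:Z:[:]::::::…
[13] q1 h=33  …:Z:Z:Z[:]::::::…
[14] q0 h=34  …Z:Z:Z:[:]::::::|
[15] q1 h=35  …:Z:Z:Z[:]:::::|
[16] q0 h=36  …Z:Z:Z:[:]::::|
[17] q1 h=37  …:Z:Z:Z[:]:::|
[18] q0 h=38  …Z:Z:Z:[:]::|
[19] q1 h=39  …:Z:Z:Z[:]:|
[20] q0 h=40  …Z:Z:Z:[:]|
[21] q1 h=40  …Z:Z:Z:[Z]|
[22] q2 h=39  …:Z:Z:Z[:]:|
[23] q0 h=38  …Z:Z:Z:[Z]Z:|
[24] q1 h=39  …:Z:Z:Z[Z]:|

1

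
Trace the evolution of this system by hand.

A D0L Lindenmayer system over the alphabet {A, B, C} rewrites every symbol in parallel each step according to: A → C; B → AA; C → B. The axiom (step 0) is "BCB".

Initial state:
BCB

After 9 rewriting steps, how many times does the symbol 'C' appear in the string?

step 0: BCB
step 1: AABAA
step 2: CCAACC
step 3: BBCCBB
step 4: AAAABBAAAA
step 5: CCCCAAAACCCC
step 6: BBBBCCCCBBBB
step 7: AAAAAAAABBBBAAAAAAAA
step 8: CCCCCCCCAAAAAAAACCCCCCCC
step 9: BBBBBBBBCCCCCCCCBBBBBBBB

8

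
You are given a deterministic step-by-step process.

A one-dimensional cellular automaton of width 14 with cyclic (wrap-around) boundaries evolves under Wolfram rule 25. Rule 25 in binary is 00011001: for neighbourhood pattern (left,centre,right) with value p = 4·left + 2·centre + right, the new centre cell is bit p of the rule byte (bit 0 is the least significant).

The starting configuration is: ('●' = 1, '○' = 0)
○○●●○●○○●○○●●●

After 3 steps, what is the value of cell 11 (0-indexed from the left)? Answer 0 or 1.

[0] ○○●●○●○○●○○●●●
[1] ●○●○○○●○○●○●○○
[2] ○○○●●○○●○○○○●○
[3] ●●○●○●○○●●●○○●

0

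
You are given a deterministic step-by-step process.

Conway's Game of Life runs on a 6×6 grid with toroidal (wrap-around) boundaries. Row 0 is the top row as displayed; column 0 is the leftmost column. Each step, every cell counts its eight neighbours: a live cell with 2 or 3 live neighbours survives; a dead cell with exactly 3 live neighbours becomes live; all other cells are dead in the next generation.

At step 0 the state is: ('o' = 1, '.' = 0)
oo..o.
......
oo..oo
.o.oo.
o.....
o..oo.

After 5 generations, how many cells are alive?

k=0  oo..o.
......
oo..oo
.o.oo.
o.....
o..oo.
k=1  oo.oo.
....o.
oooooo
.oooo.
ooo...
o..oo.
k=2  ooo...
......
o.....
......
o.....
....o.
k=3  .o....
o.....
......
......
......
o....o
k=4  .o...o
......
......
......
......
o.....
k=5  o.....
......
......
......
......
o.....

2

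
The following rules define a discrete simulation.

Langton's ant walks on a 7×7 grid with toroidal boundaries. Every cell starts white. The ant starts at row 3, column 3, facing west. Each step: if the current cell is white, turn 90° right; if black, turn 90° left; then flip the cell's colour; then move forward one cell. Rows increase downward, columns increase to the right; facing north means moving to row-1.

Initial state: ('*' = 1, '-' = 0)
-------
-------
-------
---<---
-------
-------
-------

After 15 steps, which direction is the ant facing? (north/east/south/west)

step 0: -------
-------
-------
---<---
-------
-------
-------
step 1: -------
-------
---^---
---*---
-------
-------
-------
step 2: -------
-------
---*>--
---*---
-------
-------
-------
step 3: -------
-------
---**--
---*v--
-------
-------
-------
step 4: -------
-------
---**--
---<*--
-------
-------
-------
step 5: -------
-------
---**--
----*--
---v---
-------
-------
step 6: -------
-------
---**--
----*--
--<*---
-------
-------
step 7: -------
-------
---**--
--^-*--
--**---
-------
-------
step 8: -------
-------
---**--
--*>*--
--**---
-------
-------
step 9: -------
-------
---**--
--***--
--*v---
-------
-------
step 10: -------
-------
---**--
--***--
--*->--
-------
-------
step 11: -------
-------
---**--
--***--
--*-*--
----v--
-------
step 12: -------
-------
---**--
--***--
--*-*--
---<*--
-------
step 13: -------
-------
---**--
--***--
--*^*--
---**--
-------
step 14: -------
-------
---**--
--***--
--**>--
---**--
-------
step 15: -------
-------
---**--
--**^--
--**---
---**--
-------

north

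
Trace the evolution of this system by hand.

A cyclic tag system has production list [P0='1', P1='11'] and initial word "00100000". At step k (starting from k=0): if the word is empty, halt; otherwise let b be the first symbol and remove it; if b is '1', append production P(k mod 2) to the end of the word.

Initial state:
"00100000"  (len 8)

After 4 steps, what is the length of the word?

5

gen 0: "00100000"  (len 8)
gen 1: "0100000"  (len 7)
gen 2: "100000"  (len 6)
gen 3: "000001"  (len 6)
gen 4: "00001"  (len 5)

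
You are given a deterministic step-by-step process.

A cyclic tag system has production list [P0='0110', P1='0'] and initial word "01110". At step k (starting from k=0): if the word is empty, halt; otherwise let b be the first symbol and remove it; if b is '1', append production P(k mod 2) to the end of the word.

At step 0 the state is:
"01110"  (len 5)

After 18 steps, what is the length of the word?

t=0: "01110"  (len 5)
t=1: "1110"  (len 4)
t=2: "1100"  (len 4)
t=3: "1000110"  (len 7)
t=4: "0001100"  (len 7)
t=5: "001100"  (len 6)
t=6: "01100"  (len 5)
t=7: "1100"  (len 4)
t=8: "1000"  (len 4)
t=9: "0000110"  (len 7)
t=10: "000110"  (len 6)
t=11: "00110"  (len 5)
t=12: "0110"  (len 4)
t=13: "110"  (len 3)
t=14: "100"  (len 3)
t=15: "000110"  (len 6)
t=16: "00110"  (len 5)
t=17: "0110"  (len 4)
t=18: "110"  (len 3)

3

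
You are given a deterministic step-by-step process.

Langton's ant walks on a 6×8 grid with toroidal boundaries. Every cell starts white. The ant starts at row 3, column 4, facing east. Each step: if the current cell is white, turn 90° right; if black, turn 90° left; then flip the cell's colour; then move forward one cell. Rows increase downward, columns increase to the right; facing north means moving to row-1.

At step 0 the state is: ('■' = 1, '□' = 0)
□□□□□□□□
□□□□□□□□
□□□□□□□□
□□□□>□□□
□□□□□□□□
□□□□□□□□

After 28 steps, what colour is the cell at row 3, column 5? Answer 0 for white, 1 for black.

1

[0] □□□□□□□□
□□□□□□□□
□□□□□□□□
□□□□>□□□
□□□□□□□□
□□□□□□□□
[1] □□□□□□□□
□□□□□□□□
□□□□□□□□
□□□□■□□□
□□□□v□□□
□□□□□□□□
[2] □□□□□□□□
□□□□□□□□
□□□□□□□□
□□□□■□□□
□□□<■□□□
□□□□□□□□
[3] □□□□□□□□
□□□□□□□□
□□□□□□□□
□□□^■□□□
□□□■■□□□
□□□□□□□□
[4] □□□□□□□□
□□□□□□□□
□□□□□□□□
□□□■>□□□
□□□■■□□□
□□□□□□□□
[5] □□□□□□□□
□□□□□□□□
□□□□^□□□
□□□■□□□□
□□□■■□□□
□□□□□□□□
[6] □□□□□□□□
□□□□□□□□
□□□□■>□□
□□□■□□□□
□□□■■□□□
□□□□□□□□
[7] □□□□□□□□
□□□□□□□□
□□□□■■□□
□□□■□v□□
□□□■■□□□
□□□□□□□□
[8] □□□□□□□□
□□□□□□□□
□□□□■■□□
□□□■<■□□
□□□■■□□□
□□□□□□□□
[9] □□□□□□□□
□□□□□□□□
□□□□^■□□
□□□■■■□□
□□□■■□□□
□□□□□□□□
[10] □□□□□□□□
□□□□□□□□
□□□<□■□□
□□□■■■□□
□□□■■□□□
□□□□□□□□
[11] □□□□□□□□
□□□^□□□□
□□□■□■□□
□□□■■■□□
□□□■■□□□
□□□□□□□□
[12] □□□□□□□□
□□□■>□□□
□□□■□■□□
□□□■■■□□
□□□■■□□□
□□□□□□□□
[13] □□□□□□□□
□□□■■□□□
□□□■v■□□
□□□■■■□□
□□□■■□□□
□□□□□□□□
[14] □□□□□□□□
□□□■■□□□
□□□<■■□□
□□□■■■□□
□□□■■□□□
□□□□□□□□
[15] □□□□□□□□
□□□■■□□□
□□□□■■□□
□□□v■■□□
□□□■■□□□
□□□□□□□□
[16] □□□□□□□□
□□□■■□□□
□□□□■■□□
□□□□>■□□
□□□■■□□□
□□□□□□□□
[17] □□□□□□□□
□□□■■□□□
□□□□^■□□
□□□□□■□□
□□□■■□□□
□□□□□□□□
[18] □□□□□□□□
□□□■■□□□
□□□<□■□□
□□□□□■□□
□□□■■□□□
□□□□□□□□
[19] □□□□□□□□
□□□^■□□□
□□□■□■□□
□□□□□■□□
□□□■■□□□
□□□□□□□□
[20] □□□□□□□□
□□<□■□□□
□□□■□■□□
□□□□□■□□
□□□■■□□□
□□□□□□□□
[21] □□^□□□□□
□□■□■□□□
□□□■□■□□
□□□□□■□□
□□□■■□□□
□□□□□□□□
[22] □□■>□□□□
□□■□■□□□
□□□■□■□□
□□□□□■□□
□□□■■□□□
□□□□□□□□
[23] □□■■□□□□
□□■v■□□□
□□□■□■□□
□□□□□■□□
□□□■■□□□
□□□□□□□□
[24] □□■■□□□□
□□<■■□□□
□□□■□■□□
□□□□□■□□
□□□■■□□□
□□□□□□□□
[25] □□■■□□□□
□□□■■□□□
□□v■□■□□
□□□□□■□□
□□□■■□□□
□□□□□□□□
[26] □□■■□□□□
□□□■■□□□
□<■■□■□□
□□□□□■□□
□□□■■□□□
□□□□□□□□
[27] □□■■□□□□
□^□■■□□□
□■■■□■□□
□□□□□■□□
□□□■■□□□
□□□□□□□□
[28] □□■■□□□□
□■>■■□□□
□■■■□■□□
□□□□□■□□
□□□■■□□□
□□□□□□□□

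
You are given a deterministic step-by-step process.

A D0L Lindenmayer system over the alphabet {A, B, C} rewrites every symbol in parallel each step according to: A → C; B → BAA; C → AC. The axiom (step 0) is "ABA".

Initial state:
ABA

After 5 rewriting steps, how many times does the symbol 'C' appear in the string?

24

gen 0: ABA
gen 1: CBAAC
gen 2: ACBAACCAC
gen 3: CACBAACCACACCAC
gen 4: ACCACBAACCACACCACCACACCAC
gen 5: CACACCACBAACCACACCACCACACCACACCACCACACCAC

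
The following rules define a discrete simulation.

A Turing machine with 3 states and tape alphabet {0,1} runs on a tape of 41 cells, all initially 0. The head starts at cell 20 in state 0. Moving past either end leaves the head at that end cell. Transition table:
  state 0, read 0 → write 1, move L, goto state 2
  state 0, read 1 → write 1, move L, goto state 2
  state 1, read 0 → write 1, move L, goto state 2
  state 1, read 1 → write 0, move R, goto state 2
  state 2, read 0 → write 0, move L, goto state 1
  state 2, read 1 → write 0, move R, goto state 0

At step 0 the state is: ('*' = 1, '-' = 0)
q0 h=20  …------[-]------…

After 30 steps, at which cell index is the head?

gen 0: q0 h=20  …------[-]------…
gen 1: q2 h=19  …------[-]*-----…
gen 2: q1 h=18  …------[-]-*----…
gen 3: q2 h=17  …------[-]*-*---…
gen 4: q1 h=16  …------[-]-*-*--…
gen 5: q2 h=15  …------[-]*-*-*-…
gen 6: q1 h=14  …------[-]-*-*-*…
gen 7: q2 h=13  …------[-]*-*-*-…
gen 8: q1 h=12  …------[-]-*-*-*…
gen 9: q2 h=11  …------[-]*-*-*-…
gen 10: q1 h=10  …------[-]-*-*-*…
gen 11: q2 h= 9  …------[-]*-*-*-…
gen 12: q1 h= 8  …------[-]-*-*-*…
gen 13: q2 h= 7  …------[-]*-*-*-…
gen 14: q1 h= 6  |------[-]-*-*-*…
gen 15: q2 h= 5  |-----[-]*-*-*-…
gen 16: q1 h= 4  |----[-]-*-*-*…
gen 17: q2 h= 3  |---[-]*-*-*-…
gen 18: q1 h= 2  |--[-]-*-*-*…
gen 19: q2 h= 1  |-[-]*-*-*-…
gen 20: q1 h= 0  |[-]-*-*-*…
gen 21: q2 h= 0  |[*]-*-*-*…
gen 22: q0 h= 1  |-[-]*-*-*-…
gen 23: q2 h= 0  |[-]**-*-*…
gen 24: q1 h= 0  |[-]**-*-*…
gen 25: q2 h= 0  |[*]**-*-*…
gen 26: q0 h= 1  |-[*]*-*-*-…
gen 27: q2 h= 0  |[-]**-*-*…
gen 28: q1 h= 0  |[-]**-*-*…
gen 29: q2 h= 0  |[*]**-*-*…
gen 30: q0 h= 1  |-[*]*-*-*-…

1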